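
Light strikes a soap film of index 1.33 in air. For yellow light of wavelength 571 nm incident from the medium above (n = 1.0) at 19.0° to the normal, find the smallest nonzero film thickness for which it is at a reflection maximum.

111 nm

Ray reflecting at the top interface goes from n = 1.0 toward n = 1.33: a half-wave phase shift.
At the lower boundary (n = 1.33 to n = 1.0) the reflected ray undergoes no phase shift.
Net: one phase inversion between the two reflected rays.
So the condition for constructive reflection is 2 n t cos θ_r = (m + ½) λ.
Snell's law: 1.0 sin 19.0° = 1.33 sin θ_r → sin θ_r = 0.245, cos θ_r = 0.970.
Minimum at m = 0: t = λ / (4 n cos θ_r) = 571 / (4 × 1.33 × 0.970) = 111 nm.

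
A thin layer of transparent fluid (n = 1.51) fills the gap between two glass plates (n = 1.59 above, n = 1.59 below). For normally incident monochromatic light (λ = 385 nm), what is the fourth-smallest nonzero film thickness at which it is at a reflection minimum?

510 nm

Ray reflecting at the top interface goes from n = 1.59 toward n = 1.51: no phase shift.
Ray reflecting at the bottom interface goes from n = 1.51 toward n = 1.59: a half-wave phase shift.
Exactly one π shift → a net half-wave offset.
With one net inversion, destructive interference in reflection requires 2 n t = m λ.
The fourth-smallest nonzero thickness corresponds to m = 4: t = m λ / (2 n) = 4.00 × 385 / (2 × 1.51) = 510 nm.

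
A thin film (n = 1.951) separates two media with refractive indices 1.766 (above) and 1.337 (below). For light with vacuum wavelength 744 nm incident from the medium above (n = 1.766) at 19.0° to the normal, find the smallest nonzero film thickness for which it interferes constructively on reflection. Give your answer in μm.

At the upper boundary (n = 1.766 to n = 1.951) the reflected ray undergoes a half-wave phase shift.
Bottom surface (1.951 → 1.337): reflection off a lower-index medium gives no phase shift.
The two reflections differ by half a wavelength.
So the condition for constructive reflection is 2 n t cos θ_r = (m + ½) λ.
Snell's law: 1.766 sin 19.0° = 1.951 sin θ_r → sin θ_r = 0.295, cos θ_r = 0.956.
Minimum at m = 0: t = λ / (4 n cos θ_r) = 744 / (4 × 1.951 × 0.956) = 99.8 nm.

0.0998 μm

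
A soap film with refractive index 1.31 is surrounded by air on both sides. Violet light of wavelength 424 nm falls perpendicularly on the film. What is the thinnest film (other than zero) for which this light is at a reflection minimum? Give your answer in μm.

Top surface (1.0 → 1.31): reflection off a higher-index medium gives a half-wave phase shift.
Ray reflecting at the bottom interface goes from n = 1.31 toward n = 1.0: no phase shift.
Net: one phase inversion between the two reflected rays.
For weak reflection here: 2 n t = m λ.
Minimum nonzero at m = 1: t = λ / (2 n) = 424 / (2 × 1.31) = 162 nm.

0.162 μm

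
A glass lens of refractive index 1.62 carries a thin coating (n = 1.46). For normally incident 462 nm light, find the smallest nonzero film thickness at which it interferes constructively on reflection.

Ray reflecting at the top interface goes from n = 1.0 toward n = 1.46: a half-wave phase shift.
At the lower boundary (n = 1.46 to n = 1.62) the reflected ray undergoes a half-wave phase shift.
Zero or two π shifts → no net half-wave offset.
For maximum reflection here: 2 n t = m λ.
Minimum nonzero at m = 1: t = λ / (2 n) = 462 / (2 × 1.46) = 158 nm.

158 nm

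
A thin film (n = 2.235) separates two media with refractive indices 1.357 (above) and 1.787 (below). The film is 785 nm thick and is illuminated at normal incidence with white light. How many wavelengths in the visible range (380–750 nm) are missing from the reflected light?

5

At the upper boundary (n = 1.357 to n = 2.235) the reflected ray undergoes a half-wave phase shift.
Bottom surface (2.235 → 1.787): reflection off a lower-index medium gives no phase shift.
Exactly one π shift → a net half-wave offset.
For minimum reflection here: 2 n t = m λ.
λ = 2 n t / m = 3509 / m nm.
m=4: 877 nm (IR); m=5: 702 nm (visible); m=6: 585 nm (visible); m=7: 501 nm (visible); m=8: 439 nm (visible); m=9: 390 nm (visible); m=10: 351 nm (UV).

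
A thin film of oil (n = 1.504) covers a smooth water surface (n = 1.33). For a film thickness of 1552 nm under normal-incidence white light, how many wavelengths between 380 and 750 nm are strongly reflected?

Ray reflecting at the top interface goes from n = 1.0 toward n = 1.504: a half-wave phase shift.
Bottom surface (1.504 → 1.33): reflection off a lower-index medium gives no phase shift.
Exactly one π shift → a net half-wave offset.
So the condition for constructive reflection is 2 n t = (m + ½) λ.
λ = 2 n t / (m + ½) = 4668 / (m + ½) nm.
m=5: 849 nm (IR); m=6: 718 nm (visible); m=7: 622 nm (visible); m=8: 549 nm (visible); m=9: 491 nm (visible); m=10: 445 nm (visible); m=11: 406 nm (visible); m=12: 373 nm (UV).

6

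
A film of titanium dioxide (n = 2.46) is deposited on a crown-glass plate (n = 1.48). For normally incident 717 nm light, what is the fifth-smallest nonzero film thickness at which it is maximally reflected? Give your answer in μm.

0.656 μm

At the upper boundary (n = 1.0 to n = 2.46) the reflected ray undergoes a half-wave phase shift.
Bottom surface (2.46 → 1.48): reflection off a lower-index medium gives no phase shift.
The two reflections differ by half a wavelength.
With one net inversion, constructive interference in reflection requires 2 n t = (m + ½) λ.
The fifth-smallest nonzero thickness corresponds to m = 4: t = (m + ½) λ / (2 n) = 4.50 × 717 / (2 × 2.46) = 656 nm.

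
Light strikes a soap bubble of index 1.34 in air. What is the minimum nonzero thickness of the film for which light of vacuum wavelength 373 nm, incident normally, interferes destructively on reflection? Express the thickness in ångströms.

Ray reflecting at the top interface goes from n = 1.0 toward n = 1.34: a half-wave phase shift.
At the lower boundary (n = 1.34 to n = 1.0) the reflected ray undergoes no phase shift.
Exactly one π shift → a net half-wave offset.
With one net inversion, destructive interference in reflection requires 2 n t = m λ.
Minimum nonzero at m = 1: t = λ / (2 n) = 373 / (2 × 1.34) = 139 nm.

1392 Å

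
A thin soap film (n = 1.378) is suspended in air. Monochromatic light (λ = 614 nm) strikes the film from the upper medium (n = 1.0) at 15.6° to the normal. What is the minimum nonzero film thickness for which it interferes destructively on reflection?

227 nm

Ray reflecting at the top interface goes from n = 1.0 toward n = 1.378: a half-wave phase shift.
Ray reflecting at the bottom interface goes from n = 1.378 toward n = 1.0: no phase shift.
Exactly one π shift → a net half-wave offset.
For minimum reflection here: 2 n t cos θ_r = m λ.
Snell's law: 1.0 sin 15.6° = 1.378 sin θ_r → sin θ_r = 0.195, cos θ_r = 0.981.
Minimum nonzero at m = 1: t = λ / (2 n cos θ_r) = 614 / (2 × 1.378 × 0.981) = 227 nm.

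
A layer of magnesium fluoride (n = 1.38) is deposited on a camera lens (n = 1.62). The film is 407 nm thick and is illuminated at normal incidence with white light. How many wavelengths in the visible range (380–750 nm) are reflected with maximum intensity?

At the upper boundary (n = 1.0 to n = 1.38) the reflected ray undergoes a half-wave phase shift.
At the lower boundary (n = 1.38 to n = 1.62) the reflected ray undergoes a half-wave phase shift.
Zero or two π shifts → no net half-wave offset.
So the condition for constructive reflection is 2 n t = m λ.
λ = 2 n t / m = 1123 / m nm.
m=1: 1123 nm (IR); m=2: 562 nm (visible); m=3: 374 nm (UV).

1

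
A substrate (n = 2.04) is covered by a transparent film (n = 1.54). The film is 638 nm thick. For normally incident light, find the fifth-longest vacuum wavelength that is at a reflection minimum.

437 nm

Top surface (1.0 → 1.54): reflection off a higher-index medium gives a half-wave phase shift.
At the lower boundary (n = 1.54 to n = 2.04) the reflected ray undergoes a half-wave phase shift.
The two reflections carry the same phase change, so no net offset.
With no net inversion, destructive interference in reflection requires 2 n t = (m + ½) λ.
λ = 2 n t / (m + ½). The fifth-longest wavelength is m = 4: λ = 2 × 1.54 × 638 / 4.50 = 437 nm.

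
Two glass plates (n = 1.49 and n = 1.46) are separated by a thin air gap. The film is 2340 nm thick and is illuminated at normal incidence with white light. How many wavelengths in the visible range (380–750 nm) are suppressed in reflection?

6

Ray reflecting at the top interface goes from n = 1.49 toward n = 1.0: no phase shift.
Ray reflecting at the bottom interface goes from n = 1.0 toward n = 1.46: a half-wave phase shift.
Exactly one π shift → a net half-wave offset.
So the condition for destructive reflection is 2 n t = m λ.
λ = 2 n t / m = 4680 / m nm.
m=6: 780 nm (IR); m=7: 669 nm (visible); m=8: 585 nm (visible); m=9: 520 nm (visible); m=10: 468 nm (visible); m=11: 425 nm (visible); m=12: 390 nm (visible); m=13: 360 nm (UV).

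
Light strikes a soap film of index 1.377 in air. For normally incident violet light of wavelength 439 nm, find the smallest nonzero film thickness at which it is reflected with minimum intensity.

Top surface (1.0 → 1.377): reflection off a higher-index medium gives a half-wave phase shift.
Bottom surface (1.377 → 1.0): reflection off a lower-index medium gives no phase shift.
Net: one phase inversion between the two reflected rays.
For dark reflection here: 2 n t = m λ.
Minimum nonzero at m = 1: t = λ / (2 n) = 439 / (2 × 1.377) = 159 nm.

159 nm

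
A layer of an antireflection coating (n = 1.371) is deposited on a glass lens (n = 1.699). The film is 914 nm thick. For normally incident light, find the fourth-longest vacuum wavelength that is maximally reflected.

627 nm

At the upper boundary (n = 1.0 to n = 1.371) the reflected ray undergoes a half-wave phase shift.
At the lower boundary (n = 1.371 to n = 1.699) the reflected ray undergoes a half-wave phase shift.
The two reflections carry the same phase change, so no net offset.
With no net inversion, constructive interference in reflection requires 2 n t = m λ.
λ = 2 n t / m. The fourth-longest wavelength is m = 4: λ = 2 × 1.371 × 914 / 4.00 = 627 nm.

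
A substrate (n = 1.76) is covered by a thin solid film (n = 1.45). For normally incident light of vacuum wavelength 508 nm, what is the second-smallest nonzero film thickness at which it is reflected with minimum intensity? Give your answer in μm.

0.263 μm

Ray reflecting at the top interface goes from n = 1.0 toward n = 1.45: a half-wave phase shift.
Ray reflecting at the bottom interface goes from n = 1.45 toward n = 1.76: a half-wave phase shift.
The two reflections carry the same phase change, so no net offset.
With no net inversion, destructive interference in reflection requires 2 n t = (m + ½) λ.
The second-smallest nonzero thickness corresponds to m = 1: t = (m + ½) λ / (2 n) = 1.50 × 508 / (2 × 1.45) = 263 nm.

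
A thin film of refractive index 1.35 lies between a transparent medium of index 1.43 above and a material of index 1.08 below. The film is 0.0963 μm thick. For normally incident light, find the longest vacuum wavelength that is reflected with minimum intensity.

520 nm

At the upper boundary (n = 1.43 to n = 1.35) the reflected ray undergoes no phase shift.
Bottom surface (1.35 → 1.08): reflection off a lower-index medium gives no phase shift.
The two reflections carry the same phase change, so no net offset.
For dark reflection here: 2 n t = (m + ½) λ.
λ = 2 n t / (m + ½). The longest wavelength is m = 0: λ = 2 × 1.35 × 96.3 / 0.500 = 520 nm.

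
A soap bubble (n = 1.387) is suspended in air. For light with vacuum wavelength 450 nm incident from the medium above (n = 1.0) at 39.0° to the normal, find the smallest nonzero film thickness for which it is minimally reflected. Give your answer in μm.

Top surface (1.0 → 1.387): reflection off a higher-index medium gives a half-wave phase shift.
Bottom surface (1.387 → 1.0): reflection off a lower-index medium gives no phase shift.
The two reflections differ by half a wavelength.
For weak reflection here: 2 n t cos θ_r = m λ.
Snell's law: 1.0 sin 39.0° = 1.387 sin θ_r → sin θ_r = 0.454, cos θ_r = 0.891.
Minimum nonzero at m = 1: t = λ / (2 n cos θ_r) = 450 / (2 × 1.387 × 0.891) = 182 nm.

0.182 μm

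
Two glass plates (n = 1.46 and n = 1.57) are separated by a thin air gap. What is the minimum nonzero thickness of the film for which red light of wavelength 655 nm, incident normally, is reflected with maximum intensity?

At the upper boundary (n = 1.46 to n = 1.0) the reflected ray undergoes no phase shift.
Bottom surface (1.0 → 1.57): reflection off a higher-index medium gives a half-wave phase shift.
Exactly one π shift → a net half-wave offset.
With one net inversion, constructive interference in reflection requires 2 n t = (m + ½) λ.
Minimum at m = 0: t = λ / (4 n) = 655 / (4 × 1.0) = 164 nm.

164 nm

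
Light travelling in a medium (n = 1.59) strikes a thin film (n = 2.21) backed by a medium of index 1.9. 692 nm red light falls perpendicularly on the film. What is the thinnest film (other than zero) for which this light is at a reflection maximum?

78.3 nm

At the upper boundary (n = 1.59 to n = 2.21) the reflected ray undergoes a half-wave phase shift.
Ray reflecting at the bottom interface goes from n = 2.21 toward n = 1.9: no phase shift.
The two reflections differ by half a wavelength.
For bright reflection here: 2 n t = (m + ½) λ.
Minimum at m = 0: t = λ / (4 n) = 692 / (4 × 2.21) = 78.3 nm.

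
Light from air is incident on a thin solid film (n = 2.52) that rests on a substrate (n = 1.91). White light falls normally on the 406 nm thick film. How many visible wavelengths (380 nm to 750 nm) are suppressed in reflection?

Top surface (1.0 → 2.52): reflection off a higher-index medium gives a half-wave phase shift.
Bottom surface (2.52 → 1.91): reflection off a lower-index medium gives no phase shift.
The two reflections differ by half a wavelength.
With one net inversion, destructive interference in reflection requires 2 n t = m λ.
λ = 2 n t / m = 2046 / m nm.
m=2: 1023 nm (IR); m=3: 682 nm (visible); m=4: 512 nm (visible); m=5: 409 nm (visible); m=6: 341 nm (UV).

3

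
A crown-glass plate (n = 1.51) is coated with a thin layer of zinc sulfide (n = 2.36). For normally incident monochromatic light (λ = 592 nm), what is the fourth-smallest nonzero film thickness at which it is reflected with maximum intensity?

Top surface (1.0 → 2.36): reflection off a higher-index medium gives a half-wave phase shift.
Bottom surface (2.36 → 1.51): reflection off a lower-index medium gives no phase shift.
The two reflections differ by half a wavelength.
So the condition for constructive reflection is 2 n t = (m + ½) λ.
The fourth-smallest nonzero thickness corresponds to m = 3: t = (m + ½) λ / (2 n) = 3.50 × 592 / (2 × 2.36) = 439 nm.

439 nm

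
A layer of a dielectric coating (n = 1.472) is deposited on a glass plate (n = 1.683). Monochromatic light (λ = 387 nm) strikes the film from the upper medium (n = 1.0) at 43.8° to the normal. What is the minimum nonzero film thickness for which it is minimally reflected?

At the upper boundary (n = 1.0 to n = 1.472) the reflected ray undergoes a half-wave phase shift.
Ray reflecting at the bottom interface goes from n = 1.472 toward n = 1.683: a half-wave phase shift.
Zero or two π shifts → no net half-wave offset.
With no net inversion, destructive interference in reflection requires 2 n t cos θ_r = (m + ½) λ.
Snell's law: 1.0 sin 43.8° = 1.472 sin θ_r → sin θ_r = 0.470, cos θ_r = 0.883.
Minimum at m = 0: t = λ / (4 n cos θ_r) = 387 / (4 × 1.472 × 0.883) = 74.5 nm.

74.5 nm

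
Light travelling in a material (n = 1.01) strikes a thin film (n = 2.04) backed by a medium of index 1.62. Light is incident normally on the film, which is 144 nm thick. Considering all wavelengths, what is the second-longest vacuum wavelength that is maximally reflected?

Top surface (1.01 → 2.04): reflection off a higher-index medium gives a half-wave phase shift.
Bottom surface (2.04 → 1.62): reflection off a lower-index medium gives no phase shift.
The two reflections differ by half a wavelength.
So the condition for constructive reflection is 2 n t = (m + ½) λ.
λ = 2 n t / (m + ½). The second-longest wavelength is m = 1: λ = 2 × 2.04 × 144 / 1.50 = 392 nm.

392 nm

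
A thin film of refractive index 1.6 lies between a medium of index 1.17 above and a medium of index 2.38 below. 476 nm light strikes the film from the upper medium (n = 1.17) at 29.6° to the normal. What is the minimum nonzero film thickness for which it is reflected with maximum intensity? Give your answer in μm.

0.160 μm

At the upper boundary (n = 1.17 to n = 1.6) the reflected ray undergoes a half-wave phase shift.
Bottom surface (1.6 → 2.38): reflection off a higher-index medium gives a half-wave phase shift.
The two reflections carry the same phase change, so no net offset.
With no net inversion, constructive interference in reflection requires 2 n t cos θ_r = m λ.
Snell's law: 1.17 sin 29.6° = 1.6 sin θ_r → sin θ_r = 0.361, cos θ_r = 0.932.
Minimum nonzero at m = 1: t = λ / (2 n cos θ_r) = 476 / (2 × 1.6 × 0.932) = 160 nm.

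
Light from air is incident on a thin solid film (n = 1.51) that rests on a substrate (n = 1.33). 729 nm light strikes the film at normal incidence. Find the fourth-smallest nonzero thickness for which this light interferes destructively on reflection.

966 nm

At the upper boundary (n = 1.0 to n = 1.51) the reflected ray undergoes a half-wave phase shift.
Bottom surface (1.51 → 1.33): reflection off a lower-index medium gives no phase shift.
The two reflections differ by half a wavelength.
With one net inversion, destructive interference in reflection requires 2 n t = m λ.
The fourth-smallest nonzero thickness corresponds to m = 4: t = m λ / (2 n) = 4.00 × 729 / (2 × 1.51) = 966 nm.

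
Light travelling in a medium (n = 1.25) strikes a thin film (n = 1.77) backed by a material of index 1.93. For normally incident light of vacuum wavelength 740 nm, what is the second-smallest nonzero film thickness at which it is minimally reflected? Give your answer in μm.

Top surface (1.25 → 1.77): reflection off a higher-index medium gives a half-wave phase shift.
Bottom surface (1.77 → 1.93): reflection off a higher-index medium gives a half-wave phase shift.
Net: no relative phase inversion (both shifts match).
So the condition for destructive reflection is 2 n t = (m + ½) λ.
The second-smallest nonzero thickness corresponds to m = 1: t = (m + ½) λ / (2 n) = 1.50 × 740 / (2 × 1.77) = 314 nm.

0.314 μm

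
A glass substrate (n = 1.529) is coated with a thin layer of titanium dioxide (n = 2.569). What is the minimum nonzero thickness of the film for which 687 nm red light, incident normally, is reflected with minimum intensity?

134 nm

Top surface (1.0 → 2.569): reflection off a higher-index medium gives a half-wave phase shift.
Bottom surface (2.569 → 1.529): reflection off a lower-index medium gives no phase shift.
Exactly one π shift → a net half-wave offset.
For dark reflection here: 2 n t = m λ.
Minimum nonzero at m = 1: t = λ / (2 n) = 687 / (2 × 2.569) = 134 nm.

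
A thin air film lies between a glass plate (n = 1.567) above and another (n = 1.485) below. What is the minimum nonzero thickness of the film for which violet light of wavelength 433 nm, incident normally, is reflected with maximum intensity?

108 nm

At the upper boundary (n = 1.567 to n = 1.0) the reflected ray undergoes no phase shift.
Bottom surface (1.0 → 1.485): reflection off a higher-index medium gives a half-wave phase shift.
Net: one phase inversion between the two reflected rays.
With one net inversion, constructive interference in reflection requires 2 n t = (m + ½) λ.
Minimum at m = 0: t = λ / (4 n) = 433 / (4 × 1.0) = 108 nm.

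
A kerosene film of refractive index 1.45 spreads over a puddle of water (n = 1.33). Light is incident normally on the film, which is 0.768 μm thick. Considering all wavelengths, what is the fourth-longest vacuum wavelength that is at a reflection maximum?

Ray reflecting at the top interface goes from n = 1.0 toward n = 1.45: a half-wave phase shift.
At the lower boundary (n = 1.45 to n = 1.33) the reflected ray undergoes no phase shift.
Net: one phase inversion between the two reflected rays.
So the condition for constructive reflection is 2 n t = (m + ½) λ.
λ = 2 n t / (m + ½). The fourth-longest wavelength is m = 3: λ = 2 × 1.45 × 768 / 3.50 = 636 nm.

636 nm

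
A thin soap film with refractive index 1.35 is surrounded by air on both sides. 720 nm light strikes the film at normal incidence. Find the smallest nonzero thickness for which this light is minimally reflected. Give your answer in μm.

Ray reflecting at the top interface goes from n = 1.0 toward n = 1.35: a half-wave phase shift.
Bottom surface (1.35 → 1.0): reflection off a lower-index medium gives no phase shift.
Net: one phase inversion between the two reflected rays.
For minimum reflection here: 2 n t = m λ.
The smallest nonzero thickness corresponds to m = 1: t = m λ / (2 n) = 1.00 × 720 / (2 × 1.35) = 267 nm.

0.267 μm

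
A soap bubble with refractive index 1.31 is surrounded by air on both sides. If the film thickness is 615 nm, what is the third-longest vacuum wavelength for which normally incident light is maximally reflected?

645 nm

At the upper boundary (n = 1.0 to n = 1.31) the reflected ray undergoes a half-wave phase shift.
At the lower boundary (n = 1.31 to n = 1.0) the reflected ray undergoes no phase shift.
The two reflections differ by half a wavelength.
With one net inversion, constructive interference in reflection requires 2 n t = (m + ½) λ.
λ = 2 n t / (m + ½). The third-longest wavelength is m = 2: λ = 2 × 1.31 × 615 / 2.50 = 645 nm.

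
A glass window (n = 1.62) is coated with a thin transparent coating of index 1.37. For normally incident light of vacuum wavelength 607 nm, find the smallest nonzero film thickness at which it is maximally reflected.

Top surface (1.0 → 1.37): reflection off a higher-index medium gives a half-wave phase shift.
Ray reflecting at the bottom interface goes from n = 1.37 toward n = 1.62: a half-wave phase shift.
Net: no relative phase inversion (both shifts match).
For maximum reflection here: 2 n t = m λ.
Minimum nonzero at m = 1: t = λ / (2 n) = 607 / (2 × 1.37) = 222 nm.

222 nm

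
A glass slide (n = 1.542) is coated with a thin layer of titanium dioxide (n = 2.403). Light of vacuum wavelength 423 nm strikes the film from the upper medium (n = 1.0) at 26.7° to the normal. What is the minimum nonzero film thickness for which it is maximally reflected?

44.8 nm

Ray reflecting at the top interface goes from n = 1.0 toward n = 2.403: a half-wave phase shift.
At the lower boundary (n = 2.403 to n = 1.542) the reflected ray undergoes no phase shift.
Exactly one π shift → a net half-wave offset.
For strong reflection here: 2 n t cos θ_r = (m + ½) λ.
Snell's law: 1.0 sin 26.7° = 2.403 sin θ_r → sin θ_r = 0.187, cos θ_r = 0.982.
Minimum at m = 0: t = λ / (4 n cos θ_r) = 423 / (4 × 2.403 × 0.982) = 44.8 nm.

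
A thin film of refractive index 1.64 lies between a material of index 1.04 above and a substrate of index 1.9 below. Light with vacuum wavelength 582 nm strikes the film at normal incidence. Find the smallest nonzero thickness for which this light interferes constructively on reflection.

177 nm

Ray reflecting at the top interface goes from n = 1.04 toward n = 1.64: a half-wave phase shift.
Ray reflecting at the bottom interface goes from n = 1.64 toward n = 1.9: a half-wave phase shift.
Net: no relative phase inversion (both shifts match).
With no net inversion, constructive interference in reflection requires 2 n t = m λ.
The smallest nonzero thickness corresponds to m = 1: t = m λ / (2 n) = 1.00 × 582 / (2 × 1.64) = 177 nm.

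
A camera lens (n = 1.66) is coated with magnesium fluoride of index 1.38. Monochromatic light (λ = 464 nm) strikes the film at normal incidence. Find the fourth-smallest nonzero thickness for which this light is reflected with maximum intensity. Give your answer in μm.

0.672 μm

Top surface (1.0 → 1.38): reflection off a higher-index medium gives a half-wave phase shift.
Bottom surface (1.38 → 1.66): reflection off a higher-index medium gives a half-wave phase shift.
The two reflections carry the same phase change, so no net offset.
With no net inversion, constructive interference in reflection requires 2 n t = m λ.
The fourth-smallest nonzero thickness corresponds to m = 4: t = m λ / (2 n) = 4.00 × 464 / (2 × 1.38) = 672 nm.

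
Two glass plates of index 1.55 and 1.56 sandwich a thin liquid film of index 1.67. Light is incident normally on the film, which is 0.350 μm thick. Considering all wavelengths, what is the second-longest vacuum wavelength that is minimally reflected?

585 nm

Ray reflecting at the top interface goes from n = 1.55 toward n = 1.67: a half-wave phase shift.
At the lower boundary (n = 1.67 to n = 1.56) the reflected ray undergoes no phase shift.
Net: one phase inversion between the two reflected rays.
For minimum reflection here: 2 n t = m λ.
λ = 2 n t / m. The second-longest wavelength is m = 2: λ = 2 × 1.67 × 350 / 2.00 = 585 nm.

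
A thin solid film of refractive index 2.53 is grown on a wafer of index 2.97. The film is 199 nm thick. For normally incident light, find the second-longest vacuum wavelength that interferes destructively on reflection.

Ray reflecting at the top interface goes from n = 1.0 toward n = 2.53: a half-wave phase shift.
Ray reflecting at the bottom interface goes from n = 2.53 toward n = 2.97: a half-wave phase shift.
The two reflections carry the same phase change, so no net offset.
So the condition for destructive reflection is 2 n t = (m + ½) λ.
λ = 2 n t / (m + ½). The second-longest wavelength is m = 1: λ = 2 × 2.53 × 199 / 1.50 = 671 nm.

671 nm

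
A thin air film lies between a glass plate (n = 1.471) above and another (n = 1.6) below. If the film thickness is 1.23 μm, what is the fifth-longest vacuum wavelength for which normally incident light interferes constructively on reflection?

547 nm

Ray reflecting at the top interface goes from n = 1.471 toward n = 1.0: no phase shift.
Ray reflecting at the bottom interface goes from n = 1.0 toward n = 1.6: a half-wave phase shift.
Net: one phase inversion between the two reflected rays.
For strong reflection here: 2 n t = (m + ½) λ.
λ = 2 n t / (m + ½). The fifth-longest wavelength is m = 4: λ = 2 × 1.0 × 1230 / 4.50 = 547 nm.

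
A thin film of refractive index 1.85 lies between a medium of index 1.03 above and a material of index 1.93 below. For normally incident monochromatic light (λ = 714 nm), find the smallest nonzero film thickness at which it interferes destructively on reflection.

96.5 nm

Top surface (1.03 → 1.85): reflection off a higher-index medium gives a half-wave phase shift.
At the lower boundary (n = 1.85 to n = 1.93) the reflected ray undergoes a half-wave phase shift.
Net: no relative phase inversion (both shifts match).
So the condition for destructive reflection is 2 n t = (m + ½) λ.
Minimum at m = 0: t = λ / (4 n) = 714 / (4 × 1.85) = 96.5 nm.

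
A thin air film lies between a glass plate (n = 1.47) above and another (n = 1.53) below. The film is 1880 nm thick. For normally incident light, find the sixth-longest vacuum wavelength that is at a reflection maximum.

At the upper boundary (n = 1.47 to n = 1.0) the reflected ray undergoes no phase shift.
Ray reflecting at the bottom interface goes from n = 1.0 toward n = 1.53: a half-wave phase shift.
The two reflections differ by half a wavelength.
So the condition for constructive reflection is 2 n t = (m + ½) λ.
λ = 2 n t / (m + ½). The sixth-longest wavelength is m = 5: λ = 2 × 1.0 × 1880 / 5.50 = 684 nm.

684 nm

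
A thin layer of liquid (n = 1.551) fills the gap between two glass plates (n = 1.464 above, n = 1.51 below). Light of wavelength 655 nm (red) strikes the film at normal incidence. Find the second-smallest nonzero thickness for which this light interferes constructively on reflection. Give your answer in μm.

0.317 μm

Ray reflecting at the top interface goes from n = 1.464 toward n = 1.551: a half-wave phase shift.
Bottom surface (1.551 → 1.51): reflection off a lower-index medium gives no phase shift.
Exactly one π shift → a net half-wave offset.
So the condition for constructive reflection is 2 n t = (m + ½) λ.
The second-smallest nonzero thickness corresponds to m = 1: t = (m + ½) λ / (2 n) = 1.50 × 655 / (2 × 1.551) = 317 nm.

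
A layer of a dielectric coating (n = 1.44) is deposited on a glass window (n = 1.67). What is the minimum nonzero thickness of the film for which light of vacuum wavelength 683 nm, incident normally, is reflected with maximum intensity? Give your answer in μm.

At the upper boundary (n = 1.0 to n = 1.44) the reflected ray undergoes a half-wave phase shift.
Bottom surface (1.44 → 1.67): reflection off a higher-index medium gives a half-wave phase shift.
Zero or two π shifts → no net half-wave offset.
With no net inversion, constructive interference in reflection requires 2 n t = m λ.
Minimum nonzero at m = 1: t = λ / (2 n) = 683 / (2 × 1.44) = 237 nm.

0.237 μm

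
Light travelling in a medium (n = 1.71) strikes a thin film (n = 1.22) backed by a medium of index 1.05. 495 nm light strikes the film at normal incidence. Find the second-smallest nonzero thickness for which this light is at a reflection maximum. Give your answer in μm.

Top surface (1.71 → 1.22): reflection off a lower-index medium gives no phase shift.
At the lower boundary (n = 1.22 to n = 1.05) the reflected ray undergoes no phase shift.
Zero or two π shifts → no net half-wave offset.
For strong reflection here: 2 n t = m λ.
The second-smallest nonzero thickness corresponds to m = 2: t = m λ / (2 n) = 2.00 × 495 / (2 × 1.22) = 406 nm.

0.406 μm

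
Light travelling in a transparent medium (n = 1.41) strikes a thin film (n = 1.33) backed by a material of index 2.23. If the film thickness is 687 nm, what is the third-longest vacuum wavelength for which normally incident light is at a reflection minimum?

609 nm

At the upper boundary (n = 1.41 to n = 1.33) the reflected ray undergoes no phase shift.
At the lower boundary (n = 1.33 to n = 2.23) the reflected ray undergoes a half-wave phase shift.
Exactly one π shift → a net half-wave offset.
For minimum reflection here: 2 n t = m λ.
λ = 2 n t / m. The third-longest wavelength is m = 3: λ = 2 × 1.33 × 687 / 3.00 = 609 nm.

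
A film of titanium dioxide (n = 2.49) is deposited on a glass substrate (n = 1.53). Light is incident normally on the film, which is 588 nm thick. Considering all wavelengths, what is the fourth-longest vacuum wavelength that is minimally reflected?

Top surface (1.0 → 2.49): reflection off a higher-index medium gives a half-wave phase shift.
Ray reflecting at the bottom interface goes from n = 2.49 toward n = 1.53: no phase shift.
Net: one phase inversion between the two reflected rays.
So the condition for destructive reflection is 2 n t = m λ.
λ = 2 n t / m. The fourth-longest wavelength is m = 4: λ = 2 × 2.49 × 588 / 4.00 = 732 nm.

732 nm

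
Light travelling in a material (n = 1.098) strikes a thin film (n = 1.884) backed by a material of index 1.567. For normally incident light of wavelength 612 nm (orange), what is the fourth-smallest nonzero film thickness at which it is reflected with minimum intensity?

Ray reflecting at the top interface goes from n = 1.098 toward n = 1.884: a half-wave phase shift.
Bottom surface (1.884 → 1.567): reflection off a lower-index medium gives no phase shift.
Exactly one π shift → a net half-wave offset.
For dark reflection here: 2 n t = m λ.
The fourth-smallest nonzero thickness corresponds to m = 4: t = m λ / (2 n) = 4.00 × 612 / (2 × 1.884) = 650 nm.

650 nm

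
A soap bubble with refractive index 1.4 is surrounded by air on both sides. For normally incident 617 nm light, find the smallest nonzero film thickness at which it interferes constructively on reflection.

110 nm

Ray reflecting at the top interface goes from n = 1.0 toward n = 1.4: a half-wave phase shift.
Bottom surface (1.4 → 1.0): reflection off a lower-index medium gives no phase shift.
Exactly one π shift → a net half-wave offset.
For maximum reflection here: 2 n t = (m + ½) λ.
Minimum at m = 0: t = λ / (4 n) = 617 / (4 × 1.4) = 110 nm.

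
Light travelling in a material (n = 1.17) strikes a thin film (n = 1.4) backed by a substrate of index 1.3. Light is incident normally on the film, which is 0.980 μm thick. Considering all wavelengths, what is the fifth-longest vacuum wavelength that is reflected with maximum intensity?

Ray reflecting at the top interface goes from n = 1.17 toward n = 1.4: a half-wave phase shift.
At the lower boundary (n = 1.4 to n = 1.3) the reflected ray undergoes no phase shift.
The two reflections differ by half a wavelength.
With one net inversion, constructive interference in reflection requires 2 n t = (m + ½) λ.
λ = 2 n t / (m + ½). The fifth-longest wavelength is m = 4: λ = 2 × 1.4 × 980 / 4.50 = 610 nm.

610 nm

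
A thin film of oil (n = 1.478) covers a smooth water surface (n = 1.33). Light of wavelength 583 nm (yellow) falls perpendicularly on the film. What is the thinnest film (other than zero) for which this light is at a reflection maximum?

At the upper boundary (n = 1.0 to n = 1.478) the reflected ray undergoes a half-wave phase shift.
Ray reflecting at the bottom interface goes from n = 1.478 toward n = 1.33: no phase shift.
Exactly one π shift → a net half-wave offset.
With one net inversion, constructive interference in reflection requires 2 n t = (m + ½) λ.
Minimum at m = 0: t = λ / (4 n) = 583 / (4 × 1.478) = 98.6 nm.

98.6 nm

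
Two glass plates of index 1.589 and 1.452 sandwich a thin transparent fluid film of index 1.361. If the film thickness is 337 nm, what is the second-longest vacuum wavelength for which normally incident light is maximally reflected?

At the upper boundary (n = 1.589 to n = 1.361) the reflected ray undergoes no phase shift.
Bottom surface (1.361 → 1.452): reflection off a higher-index medium gives a half-wave phase shift.
Exactly one π shift → a net half-wave offset.
With one net inversion, constructive interference in reflection requires 2 n t = (m + ½) λ.
λ = 2 n t / (m + ½). The second-longest wavelength is m = 1: λ = 2 × 1.361 × 337 / 1.50 = 612 nm.

612 nm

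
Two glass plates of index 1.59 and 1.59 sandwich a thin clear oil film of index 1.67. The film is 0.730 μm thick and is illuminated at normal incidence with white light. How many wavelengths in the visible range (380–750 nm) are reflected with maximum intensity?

Ray reflecting at the top interface goes from n = 1.59 toward n = 1.67: a half-wave phase shift.
At the lower boundary (n = 1.67 to n = 1.59) the reflected ray undergoes no phase shift.
The two reflections differ by half a wavelength.
So the condition for constructive reflection is 2 n t = (m + ½) λ.
λ = 2 n t / (m + ½) = 2438 / (m + ½) nm.
m=2: 975 nm (IR); m=3: 697 nm (visible); m=4: 542 nm (visible); m=5: 443 nm (visible); m=6: 375 nm (UV).

3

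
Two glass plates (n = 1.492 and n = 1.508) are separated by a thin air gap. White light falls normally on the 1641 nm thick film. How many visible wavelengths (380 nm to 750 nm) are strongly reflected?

5

Ray reflecting at the top interface goes from n = 1.492 toward n = 1.0: no phase shift.
Bottom surface (1.0 → 1.508): reflection off a higher-index medium gives a half-wave phase shift.
The two reflections differ by half a wavelength.
With one net inversion, constructive interference in reflection requires 2 n t = (m + ½) λ.
λ = 2 n t / (m + ½) = 3282 / (m + ½) nm.
m=3: 938 nm (IR); m=4: 729 nm (visible); m=5: 597 nm (visible); m=6: 505 nm (visible); m=7: 438 nm (visible); m=8: 386 nm (visible); m=9: 345 nm (UV).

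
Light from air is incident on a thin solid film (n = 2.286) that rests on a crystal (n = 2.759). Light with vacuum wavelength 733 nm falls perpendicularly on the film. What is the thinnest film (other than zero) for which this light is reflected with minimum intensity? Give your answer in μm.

0.0802 μm

At the upper boundary (n = 1.0 to n = 2.286) the reflected ray undergoes a half-wave phase shift.
Ray reflecting at the bottom interface goes from n = 2.286 toward n = 2.759: a half-wave phase shift.
Net: no relative phase inversion (both shifts match).
So the condition for destructive reflection is 2 n t = (m + ½) λ.
Minimum at m = 0: t = λ / (4 n) = 733 / (4 × 2.286) = 80.2 nm.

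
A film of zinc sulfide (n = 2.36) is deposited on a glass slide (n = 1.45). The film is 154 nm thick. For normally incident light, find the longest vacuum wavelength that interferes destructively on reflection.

727 nm

Ray reflecting at the top interface goes from n = 1.0 toward n = 2.36: a half-wave phase shift.
Ray reflecting at the bottom interface goes from n = 2.36 toward n = 1.45: no phase shift.
Exactly one π shift → a net half-wave offset.
With one net inversion, destructive interference in reflection requires 2 n t = m λ.
λ = 2 n t / m. The longest wavelength is m = 1: λ = 2 × 2.36 × 154 / 1.00 = 727 nm.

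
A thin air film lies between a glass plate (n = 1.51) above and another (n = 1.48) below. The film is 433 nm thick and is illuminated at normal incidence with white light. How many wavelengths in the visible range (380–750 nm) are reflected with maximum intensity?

Ray reflecting at the top interface goes from n = 1.51 toward n = 1.0: no phase shift.
Bottom surface (1.0 → 1.48): reflection off a higher-index medium gives a half-wave phase shift.
Net: one phase inversion between the two reflected rays.
So the condition for constructive reflection is 2 n t = (m + ½) λ.
λ = 2 n t / (m + ½) = 866 / (m + ½) nm.
m=0: 1732 nm (IR); m=1: 577 nm (visible); m=2: 346 nm (UV).

1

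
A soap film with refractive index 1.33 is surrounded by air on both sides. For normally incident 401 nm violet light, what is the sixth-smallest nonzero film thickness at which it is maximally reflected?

At the upper boundary (n = 1.0 to n = 1.33) the reflected ray undergoes a half-wave phase shift.
Bottom surface (1.33 → 1.0): reflection off a lower-index medium gives no phase shift.
The two reflections differ by half a wavelength.
For strong reflection here: 2 n t = (m + ½) λ.
The sixth-smallest nonzero thickness corresponds to m = 5: t = (m + ½) λ / (2 n) = 5.50 × 401 / (2 × 1.33) = 829 nm.

829 nm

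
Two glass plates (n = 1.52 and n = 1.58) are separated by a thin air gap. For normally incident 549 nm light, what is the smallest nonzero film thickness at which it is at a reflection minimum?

275 nm

Top surface (1.52 → 1.0): reflection off a lower-index medium gives no phase shift.
Ray reflecting at the bottom interface goes from n = 1.0 toward n = 1.58: a half-wave phase shift.
The two reflections differ by half a wavelength.
So the condition for destructive reflection is 2 n t = m λ.
The smallest nonzero thickness corresponds to m = 1: t = m λ / (2 n) = 1.00 × 549 / (2 × 1.0) = 275 nm.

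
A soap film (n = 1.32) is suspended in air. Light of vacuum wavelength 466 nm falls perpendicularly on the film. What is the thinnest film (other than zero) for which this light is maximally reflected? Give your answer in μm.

At the upper boundary (n = 1.0 to n = 1.32) the reflected ray undergoes a half-wave phase shift.
Bottom surface (1.32 → 1.0): reflection off a lower-index medium gives no phase shift.
Exactly one π shift → a net half-wave offset.
So the condition for constructive reflection is 2 n t = (m + ½) λ.
Minimum at m = 0: t = λ / (4 n) = 466 / (4 × 1.32) = 88.3 nm.

0.0883 μm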